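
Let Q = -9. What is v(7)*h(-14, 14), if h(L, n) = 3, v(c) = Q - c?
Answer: -48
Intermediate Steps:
v(c) = -9 - c
v(7)*h(-14, 14) = (-9 - 1*7)*3 = (-9 - 7)*3 = -16*3 = -48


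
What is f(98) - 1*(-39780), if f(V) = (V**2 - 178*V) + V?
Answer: 32038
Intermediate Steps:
f(V) = V**2 - 177*V
f(98) - 1*(-39780) = 98*(-177 + 98) - 1*(-39780) = 98*(-79) + 39780 = -7742 + 39780 = 32038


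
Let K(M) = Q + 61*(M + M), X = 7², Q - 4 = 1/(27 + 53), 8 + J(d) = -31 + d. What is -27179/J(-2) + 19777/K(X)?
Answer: 13071677979/19621001 ≈ 666.21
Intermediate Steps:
J(d) = -39 + d (J(d) = -8 + (-31 + d) = -39 + d)
Q = 321/80 (Q = 4 + 1/(27 + 53) = 4 + 1/80 = 321/80 ≈ 4.0125)
X = 49
K(M) = 321/80 + 122*M (K(M) = 321/80 + 61*(M + M) = 321/80 + 61*(2*M) = 321/80 + 122*M)
-27179/J(-2) + 19777/K(X) = -27179/(-39 - 2) + 19777/(321/80 + 122*49) = -27179/(-41) + 19777/(321/80 + 5978) = -27179*(-1/41) + 19777/(478561/80) = 27179/41 + 19777*(80/478561) = 27179/41 + 1582160/478561 = 13071677979/19621001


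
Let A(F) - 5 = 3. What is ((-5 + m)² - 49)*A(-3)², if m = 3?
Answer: -2880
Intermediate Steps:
A(F) = 8 (A(F) = 5 + 3 = 8)
((-5 + m)² - 49)*A(-3)² = ((-5 + 3)² - 49)*8² = ((-2)² - 49)*64 = (4 - 49)*64 = -45*64 = -2880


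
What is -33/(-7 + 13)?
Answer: -11/2 ≈ -5.5000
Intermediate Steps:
-33/(-7 + 13) = -33/6 = (⅙)*(-33) = -11/2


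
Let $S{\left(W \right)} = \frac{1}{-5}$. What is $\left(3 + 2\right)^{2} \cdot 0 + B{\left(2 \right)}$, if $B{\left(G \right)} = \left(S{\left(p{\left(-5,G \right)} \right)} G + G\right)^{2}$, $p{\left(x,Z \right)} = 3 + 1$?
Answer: $\frac{64}{25} \approx 2.56$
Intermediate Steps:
$p{\left(x,Z \right)} = 4$
$S{\left(W \right)} = - \frac{1}{5}$
$B{\left(G \right)} = \frac{16 G^{2}}{25}$ ($B{\left(G \right)} = \left(- \frac{G}{5} + G\right)^{2} = \left(\frac{4 G}{5}\right)^{2} = \frac{16 G^{2}}{25}$)
$\left(3 + 2\right)^{2} \cdot 0 + B{\left(2 \right)} = \left(3 + 2\right)^{2} \cdot 0 + \frac{16 \cdot 2^{2}}{25} = 5^{2} \cdot 0 + \frac{16}{25} \cdot 4 = 25 \cdot 0 + \frac{64}{25} = 0 + \frac{64}{25} = \frac{64}{25}$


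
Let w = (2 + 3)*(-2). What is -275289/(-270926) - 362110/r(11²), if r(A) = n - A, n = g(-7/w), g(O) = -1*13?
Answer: 49070951293/18152042 ≈ 2703.3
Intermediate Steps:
w = -10 (w = 5*(-2) = -10)
g(O) = -13
n = -13
r(A) = -13 - A
-275289/(-270926) - 362110/r(11²) = -275289/(-270926) - 362110/(-13 - 1*11²) = -275289*(-1/270926) - 362110/(-13 - 1*121) = 275289/270926 - 362110/(-13 - 121) = 275289/270926 - 362110/(-134) = 275289/270926 - 362110*(-1/134) = 275289/270926 + 181055/67 = 49070951293/18152042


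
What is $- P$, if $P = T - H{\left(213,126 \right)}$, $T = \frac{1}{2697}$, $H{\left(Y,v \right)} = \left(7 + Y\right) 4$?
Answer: $\frac{2373359}{2697} \approx 880.0$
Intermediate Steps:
$H{\left(Y,v \right)} = 28 + 4 Y$
$T = \frac{1}{2697} \approx 0.00037078$
$P = - \frac{2373359}{2697}$ ($P = \frac{1}{2697} - \left(28 + 4 \cdot 213\right) = \frac{1}{2697} - \left(28 + 852\right) = \frac{1}{2697} - 880 = - \frac{2373359}{2697} \approx -880.0$)
$- P = \left(-1\right) \left(- \frac{2373359}{2697}\right) = \frac{2373359}{2697}$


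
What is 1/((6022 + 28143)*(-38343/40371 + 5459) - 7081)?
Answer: 13457/2509289181013 ≈ 5.3629e-9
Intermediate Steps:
1/((6022 + 28143)*(-38343/40371 + 5459) - 7081) = 1/(34165*(-38343*1/40371 + 5459) - 7081) = 1/(34165*(-12781/13457 + 5459) - 7081) = 1/(34165*(73448982/13457) - 7081) = 1/(2509384470030/13457 - 7081) = 1/(2509289181013/13457) = 13457/2509289181013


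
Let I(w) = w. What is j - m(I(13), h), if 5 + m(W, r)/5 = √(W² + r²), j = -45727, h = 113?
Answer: -45702 - 5*√12938 ≈ -46271.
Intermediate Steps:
m(W, r) = -25 + 5*√(W² + r²)
j - m(I(13), h) = -45727 - (-25 + 5*√(13² + 113²)) = -45727 - (-25 + 5*√(169 + 12769)) = -45727 - (-25 + 5*√12938) = -45727 + (25 - 5*√12938) = -45702 - 5*√12938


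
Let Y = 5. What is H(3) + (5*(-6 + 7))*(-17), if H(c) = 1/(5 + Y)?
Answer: -849/10 ≈ -84.900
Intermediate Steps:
H(c) = ⅒ (H(c) = 1/(5 + 5) = 1/10 = ⅒)
H(3) + (5*(-6 + 7))*(-17) = ⅒ + (5*(-6 + 7))*(-17) = ⅒ + (5*1)*(-17) = ⅒ + 5*(-17) = ⅒ - 85 = -849/10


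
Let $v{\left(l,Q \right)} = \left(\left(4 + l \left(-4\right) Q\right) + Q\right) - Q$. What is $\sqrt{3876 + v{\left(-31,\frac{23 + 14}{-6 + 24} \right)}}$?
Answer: $\frac{\sqrt{37214}}{3} \approx 64.303$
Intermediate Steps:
$v{\left(l,Q \right)} = 4 - 4 Q l$ ($v{\left(l,Q \right)} = \left(\left(4 + - 4 l Q\right) + Q\right) - Q = \left(\left(4 - 4 Q l\right) + Q\right) - Q = \left(4 + Q - 4 Q l\right) - Q = 4 - 4 Q l$)
$\sqrt{3876 + v{\left(-31,\frac{23 + 14}{-6 + 24} \right)}} = \sqrt{3876 - \left(-4 + 4 \frac{23 + 14}{-6 + 24} \left(-31\right)\right)} = \sqrt{3876 - \left(-4 + 4 \cdot \frac{37}{18} \left(-31\right)\right)} = \sqrt{3876 - \left(-4 + 4 \cdot 37 \cdot \frac{1}{18} \left(-31\right)\right)} = \sqrt{3876 - \left(-4 + \frac{74}{9} \left(-31\right)\right)} = \sqrt{3876 + \left(4 + \frac{2294}{9}\right)} = \sqrt{3876 + \frac{2330}{9}} = \sqrt{\frac{37214}{9}} = \frac{\sqrt{37214}}{3}$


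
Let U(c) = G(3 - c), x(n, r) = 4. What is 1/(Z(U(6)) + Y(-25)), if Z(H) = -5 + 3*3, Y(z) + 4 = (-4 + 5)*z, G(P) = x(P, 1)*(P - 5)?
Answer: -1/25 ≈ -0.040000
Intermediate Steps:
G(P) = -20 + 4*P (G(P) = 4*(P - 5) = 4*(-5 + P) = -20 + 4*P)
U(c) = -8 - 4*c (U(c) = -20 + 4*(3 - c) = -20 + (12 - 4*c) = -8 - 4*c)
Y(z) = -4 + z (Y(z) = -4 + (-4 + 5)*z = -4 + 1*z = -4 + z)
Z(H) = 4 (Z(H) = -5 + 9 = 4)
1/(Z(U(6)) + Y(-25)) = 1/(4 + (-4 - 25)) = 1/(4 - 29) = 1/(-25) = -1/25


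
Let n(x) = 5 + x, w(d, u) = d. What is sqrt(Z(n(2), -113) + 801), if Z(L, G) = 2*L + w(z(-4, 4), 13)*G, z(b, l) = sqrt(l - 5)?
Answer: sqrt(815 - 113*I) ≈ 28.616 - 1.9744*I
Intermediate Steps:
z(b, l) = sqrt(-5 + l)
Z(L, G) = 2*L + I*G (Z(L, G) = 2*L + sqrt(-5 + 4)*G = 2*L + sqrt(-1)*G = 2*L + I*G)
sqrt(Z(n(2), -113) + 801) = sqrt((2*(5 + 2) + I*(-113)) + 801) = sqrt((2*7 - 113*I) + 801) = sqrt((14 - 113*I) + 801) = sqrt(815 - 113*I)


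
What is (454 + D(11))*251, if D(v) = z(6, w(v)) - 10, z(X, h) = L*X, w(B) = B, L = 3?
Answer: 115962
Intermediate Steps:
z(X, h) = 3*X
D(v) = 8 (D(v) = 3*6 - 10 = 18 - 10 = 8)
(454 + D(11))*251 = (454 + 8)*251 = 462*251 = 115962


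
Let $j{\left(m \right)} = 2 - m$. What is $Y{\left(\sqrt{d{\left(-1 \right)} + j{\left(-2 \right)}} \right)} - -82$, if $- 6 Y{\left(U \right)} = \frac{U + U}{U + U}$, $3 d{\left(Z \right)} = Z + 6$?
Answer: $\frac{491}{6} \approx 81.833$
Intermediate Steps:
$d{\left(Z \right)} = 2 + \frac{Z}{3}$ ($d{\left(Z \right)} = \frac{Z + 6}{3} = \frac{6 + Z}{3} = 2 + \frac{Z}{3}$)
$Y{\left(U \right)} = - \frac{1}{6}$ ($Y{\left(U \right)} = - \frac{\left(U + U\right) \frac{1}{U + U}}{6} = - \frac{2 U \frac{1}{2 U}}{6} = \left(- \frac{1}{6}\right) 1 = - \frac{1}{6}$)
$Y{\left(\sqrt{d{\left(-1 \right)} + j{\left(-2 \right)}} \right)} - -82 = - \frac{1}{6} - -82 = - \frac{1}{6} + 82 = \frac{491}{6}$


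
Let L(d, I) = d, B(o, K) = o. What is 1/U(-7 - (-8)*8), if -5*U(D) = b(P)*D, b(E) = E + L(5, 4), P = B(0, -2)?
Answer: -1/57 ≈ -0.017544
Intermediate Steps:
P = 0
b(E) = 5 + E (b(E) = E + 5 = 5 + E)
U(D) = -D (U(D) = -(5 + 0)*D/5 = -D)
1/U(-7 - (-8)*8) = 1/(-(-7 - (-8)*8)) = 1/(-(-7 - 8*(-8))) = 1/(-(-7 + 64)) = 1/(-1*57) = 1/(-57) = -1/57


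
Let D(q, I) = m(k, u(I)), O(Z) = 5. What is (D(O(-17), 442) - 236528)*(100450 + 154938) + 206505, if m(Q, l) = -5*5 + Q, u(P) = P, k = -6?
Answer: -60414123387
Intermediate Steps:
m(Q, l) = -25 + Q
D(q, I) = -31 (D(q, I) = -25 - 6 = -31)
(D(O(-17), 442) - 236528)*(100450 + 154938) + 206505 = (-31 - 236528)*(100450 + 154938) + 206505 = -236559*255388 + 206505 = -60414329892 + 206505 = -60414123387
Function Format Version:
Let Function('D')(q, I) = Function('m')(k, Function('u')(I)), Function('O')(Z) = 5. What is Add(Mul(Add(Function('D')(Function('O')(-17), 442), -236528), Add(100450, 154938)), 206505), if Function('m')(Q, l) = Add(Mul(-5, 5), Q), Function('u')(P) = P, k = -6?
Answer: -60414123387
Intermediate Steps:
Function('m')(Q, l) = Add(-25, Q)
Function('D')(q, I) = -31 (Function('D')(q, I) = Add(-25, -6) = -31)
Add(Mul(Add(Function('D')(Function('O')(-17), 442), -236528), Add(100450, 154938)), 206505) = Add(Mul(Add(-31, -236528), Add(100450, 154938)), 206505) = Add(Mul(-236559, 255388), 206505) = Add(-60414329892, 206505) = -60414123387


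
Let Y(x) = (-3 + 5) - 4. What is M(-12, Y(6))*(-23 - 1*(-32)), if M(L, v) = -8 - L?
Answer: 36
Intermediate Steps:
Y(x) = -2 (Y(x) = 2 - 4 = -2)
M(-12, Y(6))*(-23 - 1*(-32)) = (-8 - 1*(-12))*(-23 - 1*(-32)) = (-8 + 12)*(-23 + 32) = 4*9 = 36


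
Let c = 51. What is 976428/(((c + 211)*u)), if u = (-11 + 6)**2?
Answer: 488214/3275 ≈ 149.07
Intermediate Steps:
u = 25 (u = (-5)**2 = 25)
976428/(((c + 211)*u)) = 976428/(((51 + 211)*25)) = 976428/((262*25)) = 976428/6550 = 976428*(1/6550) = 488214/3275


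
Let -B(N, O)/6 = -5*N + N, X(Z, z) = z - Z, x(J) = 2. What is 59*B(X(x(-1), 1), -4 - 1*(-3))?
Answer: -1416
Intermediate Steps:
B(N, O) = 24*N (B(N, O) = -6*(-5*N + N) = -(-24)*N = 24*N)
59*B(X(x(-1), 1), -4 - 1*(-3)) = 59*(24*(1 - 1*2)) = 59*(24*(1 - 2)) = 59*(24*(-1)) = 59*(-24) = -1416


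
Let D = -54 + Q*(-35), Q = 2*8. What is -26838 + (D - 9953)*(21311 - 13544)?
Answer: -82100727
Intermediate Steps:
Q = 16
D = -614 (D = -54 + 16*(-35) = -54 - 560 = -614)
-26838 + (D - 9953)*(21311 - 13544) = -26838 + (-614 - 9953)*(21311 - 13544) = -26838 - 10567*7767 = -26838 - 82073889 = -82100727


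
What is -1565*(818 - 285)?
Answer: -834145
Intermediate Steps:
-1565*(818 - 285) = -1565*533 = -834145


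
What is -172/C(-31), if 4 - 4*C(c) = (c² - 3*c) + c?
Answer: 688/1019 ≈ 0.67517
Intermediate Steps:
C(c) = 1 + c/2 - c²/4 (C(c) = 1 - ((c² - 3*c) + c)/4 = 1 - (c² - 2*c)/4 = 1 + (c/2 - c²/4) = 1 + c/2 - c²/4)
-172/C(-31) = -172/(1 + (½)*(-31) - ¼*(-31)²) = -172/(1 - 31/2 - ¼*961) = -172/(1 - 31/2 - 961/4) = -172/(-1019/4) = -172*(-4/1019) = 688/1019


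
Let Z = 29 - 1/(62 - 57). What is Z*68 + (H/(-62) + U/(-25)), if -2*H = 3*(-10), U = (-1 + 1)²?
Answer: 607029/310 ≈ 1958.2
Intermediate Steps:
U = 0 (U = 0² = 0)
H = 15 (H = -3*(-10)/2 = -½*(-30) = 15)
Z = 144/5 (Z = 29 - 1/5 = 29 - 1*⅕ = 29 - ⅕ = 144/5 ≈ 28.800)
Z*68 + (H/(-62) + U/(-25)) = (144/5)*68 + (15/(-62) + 0/(-25)) = 9792/5 + (15*(-1/62) + 0*(-1/25)) = 9792/5 + (-15/62 + 0) = 9792/5 - 15/62 = 607029/310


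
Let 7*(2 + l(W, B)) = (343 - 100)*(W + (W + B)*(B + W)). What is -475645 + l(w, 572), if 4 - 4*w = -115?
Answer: 1354699911/112 ≈ 1.2096e+7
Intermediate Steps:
w = 119/4 (w = 1 - 1/4*(-115) = 1 + 115/4 = 119/4 ≈ 29.750)
l(W, B) = -2 + 243*W/7 + 243*(B + W)**2/7 (l(W, B) = -2 + ((343 - 100)*(W + (W + B)*(B + W)))/7 = -2 + (243*(W + (B + W)*(B + W)))/7 = -2 + (243*(W + (B + W)**2))/7 = -2 + (243*W + 243*(B + W)**2)/7 = -2 + (243*W/7 + 243*(B + W)**2/7) = -2 + 243*W/7 + 243*(B + W)**2/7)
-475645 + l(w, 572) = -475645 + (-2 + (243/7)*(119/4) + 243*(572 + 119/4)**2/7) = -475645 + (-2 + 4131/4 + 243*(2407/4)**2/7) = -475645 + (-2 + 4131/4 + (243/7)*(5793649/16)) = -475645 + (-2 + 4131/4 + 1407856707/112) = -475645 + 1407972151/112 = 1354699911/112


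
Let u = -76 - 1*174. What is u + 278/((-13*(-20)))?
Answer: -32361/130 ≈ -248.93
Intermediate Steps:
u = -250 (u = -76 - 174 = -250)
u + 278/((-13*(-20))) = -250 + 278/((-13*(-20))) = -250 + 278/260 = -250 + 278*(1/260) = -250 + 139/130 = -32361/130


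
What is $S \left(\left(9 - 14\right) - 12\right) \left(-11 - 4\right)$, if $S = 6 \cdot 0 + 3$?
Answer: $765$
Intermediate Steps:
$S = 3$ ($S = 0 + 3 = 3$)
$S \left(\left(9 - 14\right) - 12\right) \left(-11 - 4\right) = 3 \left(\left(9 - 14\right) - 12\right) \left(-11 - 4\right) = 3 \left(-5 - 12\right) \left(-11 - 4\right) = 3 \left(-17\right) \left(-15\right) = \left(-51\right) \left(-15\right) = 765$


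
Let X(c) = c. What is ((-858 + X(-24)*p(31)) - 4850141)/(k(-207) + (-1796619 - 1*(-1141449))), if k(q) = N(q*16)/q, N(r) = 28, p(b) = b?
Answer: 1004310801/135620218 ≈ 7.4053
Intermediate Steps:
k(q) = 28/q
((-858 + X(-24)*p(31)) - 4850141)/(k(-207) + (-1796619 - 1*(-1141449))) = ((-858 - 24*31) - 4850141)/(28/(-207) + (-1796619 - 1*(-1141449))) = ((-858 - 744) - 4850141)/(28*(-1/207) + (-1796619 + 1141449)) = (-1602 - 4850141)/(-28/207 - 655170) = -4851743/(-135620218/207) = -4851743*(-207/135620218) = 1004310801/135620218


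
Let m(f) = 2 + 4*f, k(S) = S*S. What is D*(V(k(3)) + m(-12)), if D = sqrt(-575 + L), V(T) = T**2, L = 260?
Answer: 105*I*sqrt(35) ≈ 621.19*I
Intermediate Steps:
k(S) = S**2
D = 3*I*sqrt(35) (D = sqrt(-575 + 260) = sqrt(-315) = 3*I*sqrt(35) ≈ 17.748*I)
D*(V(k(3)) + m(-12)) = (3*I*sqrt(35))*((3**2)**2 + (2 + 4*(-12))) = (3*I*sqrt(35))*(9**2 + (2 - 48)) = (3*I*sqrt(35))*(81 - 46) = (3*I*sqrt(35))*35 = 105*I*sqrt(35)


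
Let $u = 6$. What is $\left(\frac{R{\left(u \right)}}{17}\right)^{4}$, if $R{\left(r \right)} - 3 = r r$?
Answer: $\frac{2313441}{83521} \approx 27.699$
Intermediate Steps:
$R{\left(r \right)} = 3 + r^{2}$ ($R{\left(r \right)} = 3 + r r = 3 + r^{2}$)
$\left(\frac{R{\left(u \right)}}{17}\right)^{4} = \left(\frac{3 + 6^{2}}{17}\right)^{4} = \left(\left(3 + 36\right) \frac{1}{17}\right)^{4} = \left(39 \cdot \frac{1}{17}\right)^{4} = \left(\frac{39}{17}\right)^{4} = \frac{2313441}{83521}$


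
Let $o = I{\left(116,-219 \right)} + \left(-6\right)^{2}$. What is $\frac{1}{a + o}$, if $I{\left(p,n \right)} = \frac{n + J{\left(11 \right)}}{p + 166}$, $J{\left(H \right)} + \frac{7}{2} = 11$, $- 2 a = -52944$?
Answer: $\frac{4}{106029} \approx 3.7726 \cdot 10^{-5}$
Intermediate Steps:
$a = 26472$ ($a = \left(- \frac{1}{2}\right) \left(-52944\right) = 26472$)
$J{\left(H \right)} = \frac{15}{2}$ ($J{\left(H \right)} = - \frac{7}{2} + 11 = \frac{15}{2}$)
$I{\left(p,n \right)} = \frac{\frac{15}{2} + n}{166 + p}$ ($I{\left(p,n \right)} = \frac{n + \frac{15}{2}}{p + 166} = \frac{\frac{15}{2} + n}{166 + p}$)
$o = \frac{141}{4}$ ($o = \frac{\frac{15}{2} - 219}{166 + 116} + \left(-6\right)^{2} = \frac{1}{282} \left(- \frac{423}{2}\right) + 36 = - \frac{3}{4} + 36 = \frac{141}{4} \approx 35.25$)
$\frac{1}{a + o} = \frac{1}{26472 + \frac{141}{4}} = \frac{1}{\frac{106029}{4}} = \frac{4}{106029}$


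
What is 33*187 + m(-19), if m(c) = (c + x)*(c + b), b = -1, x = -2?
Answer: 6591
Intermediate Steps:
m(c) = (-1 + c)*(-2 + c) (m(c) = (c - 2)*(c - 1) = (-2 + c)*(-1 + c) = (-1 + c)*(-2 + c))
33*187 + m(-19) = 33*187 + (2 + (-19)² - 3*(-19)) = 6171 + (2 + 361 + 57) = 6171 + 420 = 6591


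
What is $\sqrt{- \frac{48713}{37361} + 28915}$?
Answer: $\frac{3 \sqrt{4484335397258}}{37361} \approx 170.04$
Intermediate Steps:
$\sqrt{- \frac{48713}{37361} + 28915} = \sqrt{\frac{1080244602}{37361}} = \frac{3 \sqrt{4484335397258}}{37361}$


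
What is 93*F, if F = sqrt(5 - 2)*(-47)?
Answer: -4371*sqrt(3) ≈ -7570.8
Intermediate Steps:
F = -47*sqrt(3) (F = sqrt(3)*(-47) = -47*sqrt(3) ≈ -81.406)
93*F = 93*(-47*sqrt(3)) = -4371*sqrt(3)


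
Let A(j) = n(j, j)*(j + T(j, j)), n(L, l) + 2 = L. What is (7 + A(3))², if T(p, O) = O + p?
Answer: 256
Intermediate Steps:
n(L, l) = -2 + L
A(j) = 3*j*(-2 + j) (A(j) = (-2 + j)*(j + (j + j)) = (-2 + j)*(j + 2*j) = (-2 + j)*(3*j) = 3*j*(-2 + j))
(7 + A(3))² = (7 + 3*3*(-2 + 3))² = (7 + 3*3*1)² = (7 + 9)² = 16² = 256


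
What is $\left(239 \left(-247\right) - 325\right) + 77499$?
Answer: $18141$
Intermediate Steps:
$\left(239 \left(-247\right) - 325\right) + 77499 = \left(-59033 - 325\right) + 77499 = -59358 + 77499 = 18141$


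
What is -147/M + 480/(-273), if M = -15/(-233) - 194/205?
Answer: 632212085/3833557 ≈ 164.92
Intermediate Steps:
M = -42127/47765 (M = -15*(-1/233) - 194*1/205 = 15/233 - 194/205 = -42127/47765 ≈ -0.88196)
-147/M + 480/(-273) = -147/(-42127/47765) + 480/(-273) = -147*(-47765/42127) + 480*(-1/273) = 7021455/42127 - 160/91 = 632212085/3833557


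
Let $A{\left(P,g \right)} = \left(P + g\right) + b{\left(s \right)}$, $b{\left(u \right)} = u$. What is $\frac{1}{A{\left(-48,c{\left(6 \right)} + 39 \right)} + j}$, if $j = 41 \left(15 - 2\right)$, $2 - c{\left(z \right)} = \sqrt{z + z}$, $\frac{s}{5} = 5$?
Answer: $\frac{551}{303589} + \frac{2 \sqrt{3}}{303589} \approx 0.0018264$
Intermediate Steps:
$s = 25$ ($s = 5 \cdot 5 = 25$)
$c{\left(z \right)} = 2 - \sqrt{2} \sqrt{z}$ ($c{\left(z \right)} = 2 - \sqrt{z + z} = 2 - \sqrt{2 z} = 2 - \sqrt{2} \sqrt{z}$)
$j = 533$ ($j = 41 \cdot 13 = 533$)
$A{\left(P,g \right)} = 25 + P + g$ ($A{\left(P,g \right)} = \left(P + g\right) + 25 = 25 + P + g$)
$\frac{1}{A{\left(-48,c{\left(6 \right)} + 39 \right)} + j} = \frac{1}{\left(25 - 48 + \left(\left(2 - \sqrt{2} \sqrt{6}\right) + 39\right)\right) + 533} = \frac{1}{\left(25 - 48 + \left(\left(2 - 2 \sqrt{3}\right) + 39\right)\right) + 533} = \frac{1}{\left(25 - 48 + \left(41 - 2 \sqrt{3}\right)\right) + 533} = \frac{1}{\left(18 - 2 \sqrt{3}\right) + 533} = \frac{1}{551 - 2 \sqrt{3}}$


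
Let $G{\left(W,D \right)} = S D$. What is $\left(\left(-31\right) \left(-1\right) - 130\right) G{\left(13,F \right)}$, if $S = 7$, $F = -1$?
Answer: $693$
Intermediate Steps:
$G{\left(W,D \right)} = 7 D$
$\left(\left(-31\right) \left(-1\right) - 130\right) G{\left(13,F \right)} = \left(\left(-31\right) \left(-1\right) - 130\right) 7 \left(-1\right) = \left(31 - 130\right) \left(-7\right) = \left(-99\right) \left(-7\right) = 693$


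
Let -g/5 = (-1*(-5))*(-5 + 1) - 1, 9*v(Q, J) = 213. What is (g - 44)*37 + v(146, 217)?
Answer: 6842/3 ≈ 2280.7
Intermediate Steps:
v(Q, J) = 71/3 (v(Q, J) = (⅑)*213 = 71/3)
g = 105 (g = -5*((-1*(-5))*(-5 + 1) - 1) = -5*(5*(-4) - 1) = -5*(-20 - 1) = -5*(-21) = 105)
(g - 44)*37 + v(146, 217) = (105 - 44)*37 + 71/3 = 61*37 + 71/3 = 2257 + 71/3 = 6842/3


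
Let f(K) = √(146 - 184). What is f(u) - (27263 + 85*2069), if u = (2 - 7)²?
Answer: -203128 + I*√38 ≈ -2.0313e+5 + 6.1644*I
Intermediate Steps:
u = 25 (u = (-5)² = 25)
f(K) = I*√38 (f(K) = √(-38) = I*√38)
f(u) - (27263 + 85*2069) = I*√38 - (27263 + 85*2069) = I*√38 - (27263 + 175865) = I*√38 - 1*203128 = I*√38 - 203128 = -203128 + I*√38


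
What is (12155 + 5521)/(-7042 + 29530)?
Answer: 1473/1874 ≈ 0.78602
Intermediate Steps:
(12155 + 5521)/(-7042 + 29530) = 17676/22488 = 17676*(1/22488) = 1473/1874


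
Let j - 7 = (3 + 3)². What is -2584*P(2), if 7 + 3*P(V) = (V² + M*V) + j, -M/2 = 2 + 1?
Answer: -72352/3 ≈ -24117.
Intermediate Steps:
j = 43 (j = 7 + (3 + 3)² = 7 + 6² = 7 + 36 = 43)
M = -6 (M = -2*(2 + 1) = -2*3 = -6)
P(V) = 12 - 2*V + V²/3 (P(V) = -7/3 + ((V² - 6*V) + 43)/3 = -7/3 + (43 + V² - 6*V)/3 = -7/3 + (43/3 - 2*V + V²/3) = 12 - 2*V + V²/3)
-2584*P(2) = -2584*(12 - 2*2 + (⅓)*2²) = -2584*(12 - 4 + (⅓)*4) = -2584*(12 - 4 + 4/3) = -2584*28/3 = -72352/3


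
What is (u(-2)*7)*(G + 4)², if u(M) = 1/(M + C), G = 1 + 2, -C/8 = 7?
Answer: -343/58 ≈ -5.9138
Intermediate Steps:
C = -56 (C = -8*7 = -56)
G = 3
u(M) = 1/(-56 + M) (u(M) = 1/(M - 56) = 1/(-56 + M))
(u(-2)*7)*(G + 4)² = (7/(-56 - 2))*(3 + 4)² = (7/(-58))*7² = -1/58*7*49 = -7/58*49 = -343/58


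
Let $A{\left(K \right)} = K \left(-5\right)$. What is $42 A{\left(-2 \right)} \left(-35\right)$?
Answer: $-14700$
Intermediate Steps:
$A{\left(K \right)} = - 5 K$
$42 A{\left(-2 \right)} \left(-35\right) = 42 \left(\left(-5\right) \left(-2\right)\right) \left(-35\right) = 42 \cdot 10 \left(-35\right) = 420 \left(-35\right) = -14700$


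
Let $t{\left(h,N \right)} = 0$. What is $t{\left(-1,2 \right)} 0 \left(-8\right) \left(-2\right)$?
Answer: $0$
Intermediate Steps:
$t{\left(-1,2 \right)} 0 \left(-8\right) \left(-2\right) = 0 \cdot 0 \left(-8\right) \left(-2\right) = 0 \cdot 0 \left(-2\right) = 0 \left(-2\right) = 0$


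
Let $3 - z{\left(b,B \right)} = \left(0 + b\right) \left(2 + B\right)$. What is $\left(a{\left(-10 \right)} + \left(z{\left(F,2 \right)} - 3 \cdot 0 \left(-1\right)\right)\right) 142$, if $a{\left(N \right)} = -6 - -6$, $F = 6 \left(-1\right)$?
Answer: $3834$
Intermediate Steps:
$F = -6$
$z{\left(b,B \right)} = 3 - b \left(2 + B\right)$ ($z{\left(b,B \right)} = 3 - \left(0 + b\right) \left(2 + B\right) = 3 - b \left(2 + B\right)$)
$a{\left(N \right)} = 0$ ($a{\left(N \right)} = -6 + 6 = 0$)
$\left(a{\left(-10 \right)} + \left(z{\left(F,2 \right)} - 3 \cdot 0 \left(-1\right)\right)\right) 142 = \left(0 - \left(-27 + 3 \cdot 0 \left(-1\right)\right)\right) 142 = \left(0 + \left(\left(3 + 12 + 12\right) - 0 \left(-1\right)\right)\right) 142 = \left(0 + \left(27 - 0\right)\right) 142 = \left(0 + \left(27 + 0\right)\right) 142 = \left(0 + 27\right) 142 = 27 \cdot 142 = 3834$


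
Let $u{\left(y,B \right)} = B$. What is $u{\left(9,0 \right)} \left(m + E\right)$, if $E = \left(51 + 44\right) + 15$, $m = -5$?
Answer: $0$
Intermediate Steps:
$E = 110$ ($E = 95 + 15 = 110$)
$u{\left(9,0 \right)} \left(m + E\right) = 0 \left(-5 + 110\right) = 0 \cdot 105 = 0$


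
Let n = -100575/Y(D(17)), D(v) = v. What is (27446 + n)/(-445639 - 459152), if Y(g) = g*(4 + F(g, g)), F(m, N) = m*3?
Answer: -5112287/169195917 ≈ -0.030215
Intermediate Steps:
F(m, N) = 3*m
Y(g) = g*(4 + 3*g)
n = -20115/187 (n = -100575*1/(17*(4 + 3*17)) = -100575*1/(17*(4 + 51)) = -100575/(17*55) = -100575/935 = -100575*1/935 = -20115/187 ≈ -107.57)
(27446 + n)/(-445639 - 459152) = (27446 - 20115/187)/(-445639 - 459152) = (5112287/187)/(-904791) = (5112287/187)*(-1/904791) = -5112287/169195917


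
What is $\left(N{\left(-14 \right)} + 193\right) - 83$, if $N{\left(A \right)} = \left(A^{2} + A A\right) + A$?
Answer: $488$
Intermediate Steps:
$N{\left(A \right)} = A + 2 A^{2}$ ($N{\left(A \right)} = \left(A^{2} + A^{2}\right) + A = 2 A^{2} + A = A + 2 A^{2}$)
$\left(N{\left(-14 \right)} + 193\right) - 83 = \left(- 14 \left(1 + 2 \left(-14\right)\right) + 193\right) - 83 = \left(- 14 \left(1 - 28\right) + 193\right) - 83 = \left(\left(-14\right) \left(-27\right) + 193\right) - 83 = \left(378 + 193\right) - 83 = 571 - 83 = 488$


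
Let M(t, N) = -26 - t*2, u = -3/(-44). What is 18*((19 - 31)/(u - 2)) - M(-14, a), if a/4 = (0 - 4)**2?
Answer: 9334/85 ≈ 109.81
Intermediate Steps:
u = 3/44 (u = -3*(-1/44) = 3/44 ≈ 0.068182)
a = 64 (a = 4*(0 - 4)**2 = 4*(-4)**2 = 4*16 = 64)
M(t, N) = -26 - 2*t
18*((19 - 31)/(u - 2)) - M(-14, a) = 18*((19 - 31)/(3/44 - 2)) - (-26 - 2*(-14)) = 18*(-12/(-85/44)) - (-26 + 28) = 18*(-12*(-44/85)) - 1*2 = 18*(528/85) - 2 = 9504/85 - 2 = 9334/85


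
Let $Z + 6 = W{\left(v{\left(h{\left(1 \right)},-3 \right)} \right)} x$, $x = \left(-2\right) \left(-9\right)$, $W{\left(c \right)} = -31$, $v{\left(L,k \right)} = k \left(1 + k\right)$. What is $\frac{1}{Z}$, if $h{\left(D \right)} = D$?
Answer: $- \frac{1}{564} \approx -0.0017731$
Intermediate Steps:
$x = 18$
$Z = -564$ ($Z = -6 - 558 = -564$)
$\frac{1}{Z} = \frac{1}{-564} = - \frac{1}{564}$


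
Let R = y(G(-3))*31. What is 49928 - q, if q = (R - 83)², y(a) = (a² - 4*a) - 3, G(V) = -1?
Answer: 49487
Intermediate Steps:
y(a) = -3 + a² - 4*a
R = 62 (R = (-3 + (-1)² - 4*(-1))*31 = (-3 + 1 + 4)*31 = 2*31 = 62)
q = 441 (q = (62 - 83)² = (-21)² = 441)
49928 - q = 49928 - 1*441 = 49928 - 441 = 49487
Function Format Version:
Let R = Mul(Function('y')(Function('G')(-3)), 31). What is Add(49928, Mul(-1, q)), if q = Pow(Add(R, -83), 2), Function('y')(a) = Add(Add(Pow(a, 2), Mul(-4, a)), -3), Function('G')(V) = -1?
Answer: 49487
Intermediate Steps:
Function('y')(a) = Add(-3, Pow(a, 2), Mul(-4, a))
R = 62 (R = Mul(Add(-3, Pow(-1, 2), Mul(-4, -1)), 31) = Mul(Add(-3, 1, 4), 31) = Mul(2, 31) = 62)
q = 441 (q = Pow(Add(62, -83), 2) = Pow(-21, 2) = 441)
Add(49928, Mul(-1, q)) = Add(49928, Mul(-1, 441)) = Add(49928, -441) = 49487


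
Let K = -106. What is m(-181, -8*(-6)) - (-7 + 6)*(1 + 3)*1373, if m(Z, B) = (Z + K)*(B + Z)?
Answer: 43663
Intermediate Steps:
m(Z, B) = (-106 + Z)*(B + Z) (m(Z, B) = (Z - 106)*(B + Z) = (-106 + Z)*(B + Z))
m(-181, -8*(-6)) - (-7 + 6)*(1 + 3)*1373 = ((-181)**2 - (-848)*(-6) - 106*(-181) - 8*(-6)*(-181)) - (-7 + 6)*(1 + 3)*1373 = (32761 - 106*48 + 19186 + 48*(-181)) - (-1*4)*1373 = (32761 - 5088 + 19186 - 8688) - (-4)*1373 = 38171 - 1*(-5492) = 38171 + 5492 = 43663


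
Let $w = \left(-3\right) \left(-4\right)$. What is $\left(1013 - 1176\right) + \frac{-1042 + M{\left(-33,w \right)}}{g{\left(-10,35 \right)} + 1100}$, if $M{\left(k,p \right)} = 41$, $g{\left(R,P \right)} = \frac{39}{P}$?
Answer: $- \frac{6316892}{38539} \approx -163.91$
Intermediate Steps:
$w = 12$
$\left(1013 - 1176\right) + \frac{-1042 + M{\left(-33,w \right)}}{g{\left(-10,35 \right)} + 1100} = \left(1013 - 1176\right) + \frac{-1042 + 41}{\frac{39}{35} + 1100} = -163 - \frac{1001}{39 \cdot \frac{1}{35} + 1100} = -163 - \frac{1001}{\frac{39}{35} + 1100} = -163 - \frac{1001}{\frac{38539}{35}} = -163 - \frac{35035}{38539} = - \frac{6316892}{38539}$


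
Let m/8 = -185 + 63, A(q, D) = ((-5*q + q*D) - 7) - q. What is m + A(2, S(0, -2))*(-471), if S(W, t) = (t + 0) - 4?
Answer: 13625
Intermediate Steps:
S(W, t) = -4 + t (S(W, t) = t - 4 = -4 + t)
A(q, D) = -7 - 6*q + D*q (A(q, D) = ((-5*q + D*q) - 7) - q = (-7 - 5*q + D*q) - q = -7 - 6*q + D*q)
m = -976 (m = 8*(-185 + 63) = 8*(-122) = -976)
m + A(2, S(0, -2))*(-471) = -976 + (-7 - 6*2 + (-4 - 2)*2)*(-471) = -976 + (-7 - 12 - 6*2)*(-471) = -976 + (-7 - 12 - 12)*(-471) = -976 - 31*(-471) = -976 + 14601 = 13625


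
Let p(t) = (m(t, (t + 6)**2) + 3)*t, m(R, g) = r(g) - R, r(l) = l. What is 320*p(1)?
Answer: 16320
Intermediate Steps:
m(R, g) = g - R
p(t) = t*(3 + (6 + t)**2 - t) (p(t) = (((t + 6)**2 - t) + 3)*t = (((6 + t)**2 - t) + 3)*t = (3 + (6 + t)**2 - t)*t = t*(3 + (6 + t)**2 - t))
320*p(1) = 320*(1*(3 + (6 + 1)**2 - 1*1)) = 320*(1*(3 + 7**2 - 1)) = 320*(1*(3 + 49 - 1)) = 320*(1*51) = 320*51 = 16320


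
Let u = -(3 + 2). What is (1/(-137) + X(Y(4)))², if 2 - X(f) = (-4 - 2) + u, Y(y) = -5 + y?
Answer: 3168400/18769 ≈ 168.81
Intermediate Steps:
u = -5 (u = -1*5 = -5)
X(f) = 13 (X(f) = 2 - ((-4 - 2) - 5) = 2 - (-6 - 5) = 2 - 1*(-11) = 2 + 11 = 13)
(1/(-137) + X(Y(4)))² = (1/(-137) + 13)² = (-1/137 + 13)² = (1780/137)² = 3168400/18769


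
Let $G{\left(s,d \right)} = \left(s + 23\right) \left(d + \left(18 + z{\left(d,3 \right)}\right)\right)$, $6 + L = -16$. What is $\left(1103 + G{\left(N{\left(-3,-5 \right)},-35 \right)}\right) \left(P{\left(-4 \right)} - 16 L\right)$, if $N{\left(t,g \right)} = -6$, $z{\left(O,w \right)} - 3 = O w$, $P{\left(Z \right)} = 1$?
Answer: $-324760$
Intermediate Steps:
$L = -22$ ($L = -6 - 16 = -22$)
$z{\left(O,w \right)} = 3 + O w$
$G{\left(s,d \right)} = \left(21 + 4 d\right) \left(23 + s\right)$ ($G{\left(s,d \right)} = \left(s + 23\right) \left(d + \left(18 + \left(3 + d 3\right)\right)\right) = \left(23 + s\right) \left(d + \left(18 + \left(3 + 3 d\right)\right)\right) = \left(23 + s\right) \left(d + \left(21 + 3 d\right)\right) = \left(23 + s\right) \left(21 + 4 d\right) = \left(21 + 4 d\right) \left(23 + s\right)$)
$\left(1103 + G{\left(N{\left(-3,-5 \right)},-35 \right)}\right) \left(P{\left(-4 \right)} - 16 L\right) = \left(1103 + \left(483 + 21 \left(-6\right) + 92 \left(-35\right) + 4 \left(-35\right) \left(-6\right)\right)\right) \left(1 - -352\right) = \left(1103 + \left(483 - 126 - 3220 + 840\right)\right) \left(1 + 352\right) = \left(1103 - 2023\right) 353 = \left(-920\right) 353 = -324760$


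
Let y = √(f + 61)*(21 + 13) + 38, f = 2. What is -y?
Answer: -38 - 102*√7 ≈ -307.87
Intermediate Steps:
y = 38 + 102*√7 (y = √(2 + 61)*(21 + 13) + 38 = √63*34 + 38 = (3*√7)*34 + 38 = 102*√7 + 38 = 38 + 102*√7 ≈ 307.87)
-y = -(38 + 102*√7) = -38 - 102*√7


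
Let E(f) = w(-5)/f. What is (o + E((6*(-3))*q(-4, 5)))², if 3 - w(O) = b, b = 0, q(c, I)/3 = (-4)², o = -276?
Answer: 6318501121/82944 ≈ 76178.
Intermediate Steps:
q(c, I) = 48 (q(c, I) = 3*(-4)² = 3*16 = 48)
w(O) = 3 (w(O) = 3 - 1*0 = 3 + 0 = 3)
E(f) = 3/f
(o + E((6*(-3))*q(-4, 5)))² = (-276 + 3/(((6*(-3))*48)))² = (-276 + 3/((-18*48)))² = (-276 + 3/(-864))² = (-276 + 3*(-1/864))² = (-276 - 1/288)² = (-79489/288)² = 6318501121/82944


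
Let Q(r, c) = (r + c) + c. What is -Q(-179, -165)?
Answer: 509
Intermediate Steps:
Q(r, c) = r + 2*c (Q(r, c) = (c + r) + c = r + 2*c)
-Q(-179, -165) = -(-179 + 2*(-165)) = -(-179 - 330) = -1*(-509) = 509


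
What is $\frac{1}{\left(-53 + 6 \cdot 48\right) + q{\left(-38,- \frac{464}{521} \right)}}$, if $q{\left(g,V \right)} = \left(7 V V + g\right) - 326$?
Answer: $- \frac{271441}{33508817} \approx -0.0081006$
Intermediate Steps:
$q{\left(g,V \right)} = -326 + g + 7 V^{2}$ ($q{\left(g,V \right)} = \left(7 V^{2} + g\right) - 326 = \left(g + 7 V^{2}\right) - 326 = -326 + g + 7 V^{2}$)
$\frac{1}{\left(-53 + 6 \cdot 48\right) + q{\left(-38,- \frac{464}{521} \right)}} = \frac{1}{\left(-53 + 6 \cdot 48\right) - \left(364 - \frac{1507072}{271441}\right)} = \frac{1}{\left(-53 + 288\right) - \left(364 - \frac{1507072}{271441}\right)} = \frac{1}{235 - \left(364 - \frac{1507072}{271441}\right)} = \frac{1}{235 - \frac{97297452}{271441}} = \frac{1}{- \frac{33508817}{271441}} = - \frac{271441}{33508817}$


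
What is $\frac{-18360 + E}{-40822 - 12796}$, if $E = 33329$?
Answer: $- \frac{14969}{53618} \approx -0.27918$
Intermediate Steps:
$\frac{-18360 + E}{-40822 - 12796} = \frac{-18360 + 33329}{-40822 - 12796} = \frac{14969}{-53618} = 14969 \left(- \frac{1}{53618}\right) = - \frac{14969}{53618}$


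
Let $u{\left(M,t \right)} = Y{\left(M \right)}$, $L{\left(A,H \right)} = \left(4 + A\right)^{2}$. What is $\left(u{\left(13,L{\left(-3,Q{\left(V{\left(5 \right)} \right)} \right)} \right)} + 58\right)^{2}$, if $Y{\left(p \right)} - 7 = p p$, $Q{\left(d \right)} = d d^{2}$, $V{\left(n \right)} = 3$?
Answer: $54756$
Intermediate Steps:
$Q{\left(d \right)} = d^{3}$
$Y{\left(p \right)} = 7 + p^{2}$ ($Y{\left(p \right)} = 7 + p p = 7 + p^{2}$)
$u{\left(M,t \right)} = 7 + M^{2}$
$\left(u{\left(13,L{\left(-3,Q{\left(V{\left(5 \right)} \right)} \right)} \right)} + 58\right)^{2} = \left(\left(7 + 13^{2}\right) + 58\right)^{2} = \left(\left(7 + 169\right) + 58\right)^{2} = \left(176 + 58\right)^{2} = 234^{2} = 54756$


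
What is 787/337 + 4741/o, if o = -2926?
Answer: 64095/89642 ≈ 0.71501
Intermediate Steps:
787/337 + 4741/o = 787/337 + 4741/(-2926) = 787*(1/337) + 4741*(-1/2926) = 787/337 - 431/266 = 64095/89642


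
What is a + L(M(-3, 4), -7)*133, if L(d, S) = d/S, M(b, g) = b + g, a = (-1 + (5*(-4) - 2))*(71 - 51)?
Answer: -479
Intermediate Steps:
a = -460 (a = (-1 + (-20 - 2))*20 = (-1 - 22)*20 = -23*20 = -460)
a + L(M(-3, 4), -7)*133 = -460 + ((-3 + 4)/(-7))*133 = -460 + (1*(-⅐))*133 = -460 - ⅐*133 = -460 - 19 = -479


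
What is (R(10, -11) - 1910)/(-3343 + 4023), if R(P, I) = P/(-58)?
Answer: -11079/3944 ≈ -2.8091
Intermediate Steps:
R(P, I) = -P/58 (R(P, I) = P*(-1/58) = -P/58)
(R(10, -11) - 1910)/(-3343 + 4023) = (-1/58*10 - 1910)/(-3343 + 4023) = (-5/29 - 1910)/680 = -55395/29*1/680 = -11079/3944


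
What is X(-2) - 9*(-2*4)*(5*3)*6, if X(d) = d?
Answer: 6478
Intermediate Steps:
X(-2) - 9*(-2*4)*(5*3)*6 = -2 - 9*(-2*4)*(5*3)*6 = -2 - (-72)*15*6 = -2 - (-72)*90 = -2 - 9*(-720) = -2 + 6480 = 6478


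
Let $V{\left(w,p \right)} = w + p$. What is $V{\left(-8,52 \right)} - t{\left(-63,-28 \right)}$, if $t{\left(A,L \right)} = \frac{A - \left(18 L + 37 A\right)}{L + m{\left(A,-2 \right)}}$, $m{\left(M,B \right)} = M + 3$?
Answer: $\frac{151}{2} \approx 75.5$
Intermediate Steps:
$V{\left(w,p \right)} = p + w$
$m{\left(M,B \right)} = 3 + M$
$t{\left(A,L \right)} = \frac{- 36 A - 18 L}{3 + A + L}$ ($t{\left(A,L \right)} = \frac{A - \left(18 L + 37 A\right)}{L + \left(3 + A\right)} = \frac{- 36 A - 18 L}{3 + A + L}$)
$V{\left(-8,52 \right)} - t{\left(-63,-28 \right)} = \left(52 - 8\right) - \frac{18 \left(\left(-1\right) \left(-28\right) - -126\right)}{3 - 63 - 28} = 44 - \frac{18 \left(28 + 126\right)}{-88} = 44 - 18 \left(- \frac{1}{88}\right) 154 = 44 - - \frac{63}{2} = 44 + \frac{63}{2} = \frac{151}{2}$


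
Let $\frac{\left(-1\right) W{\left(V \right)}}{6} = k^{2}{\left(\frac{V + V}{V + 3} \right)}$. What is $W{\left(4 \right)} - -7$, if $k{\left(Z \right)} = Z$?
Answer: $- \frac{41}{49} \approx -0.83673$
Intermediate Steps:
$W{\left(V \right)} = - \frac{24 V^{2}}{\left(3 + V\right)^{2}}$ ($W{\left(V \right)} = - 6 \left(\frac{V + V}{V + 3}\right)^{2} = - 6 \left(\frac{2 V}{3 + V}\right)^{2} = - 6 \frac{4 V^{2}}{\left(3 + V\right)^{2}} = - \frac{24 V^{2}}{\left(3 + V\right)^{2}}$)
$W{\left(4 \right)} - -7 = - \frac{24 \cdot 4^{2}}{\left(3 + 4\right)^{2}} - -7 = \left(-24\right) 16 \cdot \frac{1}{49} + 7 = - \frac{384}{49} + 7 = - \frac{41}{49}$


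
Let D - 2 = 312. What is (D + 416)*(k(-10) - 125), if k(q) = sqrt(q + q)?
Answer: -91250 + 1460*I*sqrt(5) ≈ -91250.0 + 3264.7*I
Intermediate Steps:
D = 314 (D = 2 + 312 = 314)
k(q) = sqrt(2)*sqrt(q) (k(q) = sqrt(2*q) = sqrt(2)*sqrt(q))
(D + 416)*(k(-10) - 125) = (314 + 416)*(sqrt(2)*sqrt(-10) - 125) = 730*(sqrt(2)*(I*sqrt(10)) - 125) = 730*(2*I*sqrt(5) - 125) = 730*(-125 + 2*I*sqrt(5)) = -91250 + 1460*I*sqrt(5)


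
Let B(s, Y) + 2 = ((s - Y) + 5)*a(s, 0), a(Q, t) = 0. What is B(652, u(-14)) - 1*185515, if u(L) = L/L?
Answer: -185517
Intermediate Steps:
u(L) = 1
B(s, Y) = -2 (B(s, Y) = -2 + ((s - Y) + 5)*0 = -2 + (5 + s - Y)*0 = -2 + 0 = -2)
B(652, u(-14)) - 1*185515 = -2 - 1*185515 = -2 - 185515 = -185517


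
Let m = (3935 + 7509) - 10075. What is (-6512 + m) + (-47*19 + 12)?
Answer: -6024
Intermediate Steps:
m = 1369 (m = 11444 - 10075 = 1369)
(-6512 + m) + (-47*19 + 12) = (-6512 + 1369) + (-47*19 + 12) = -5143 + (-893 + 12) = -5143 - 881 = -6024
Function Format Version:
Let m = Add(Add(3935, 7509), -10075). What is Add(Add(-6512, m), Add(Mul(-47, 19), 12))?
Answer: -6024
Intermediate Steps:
m = 1369 (m = Add(11444, -10075) = 1369)
Add(Add(-6512, m), Add(Mul(-47, 19), 12)) = Add(Add(-6512, 1369), Add(Mul(-47, 19), 12)) = Add(-5143, Add(-893, 12)) = Add(-5143, -881) = -6024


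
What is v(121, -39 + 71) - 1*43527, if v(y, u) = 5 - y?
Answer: -43643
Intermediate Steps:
v(121, -39 + 71) - 1*43527 = (5 - 1*121) - 1*43527 = (5 - 121) - 43527 = -116 - 43527 = -43643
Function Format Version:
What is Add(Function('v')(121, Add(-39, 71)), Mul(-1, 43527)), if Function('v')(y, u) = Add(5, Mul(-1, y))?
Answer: -43643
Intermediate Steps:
Add(Function('v')(121, Add(-39, 71)), Mul(-1, 43527)) = Add(Add(5, Mul(-1, 121)), Mul(-1, 43527)) = Add(Add(5, -121), -43527) = Add(-116, -43527) = -43643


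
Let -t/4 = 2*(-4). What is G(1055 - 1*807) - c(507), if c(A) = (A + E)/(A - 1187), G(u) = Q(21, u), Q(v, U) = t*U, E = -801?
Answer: 2698093/340 ≈ 7935.6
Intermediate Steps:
t = 32 (t = -8*(-4) = -4*(-8) = 32)
Q(v, U) = 32*U
G(u) = 32*u
c(A) = (-801 + A)/(-1187 + A) (c(A) = (A - 801)/(A - 1187) = (-801 + A)/(-1187 + A))
G(1055 - 1*807) - c(507) = 32*(1055 - 1*807) - (-801 + 507)/(-1187 + 507) = 32*(1055 - 807) - (-294)/(-680) = 32*248 - (-1)*(-294)/680 = 7936 - 1*147/340 = 7936 - 147/340 = 2698093/340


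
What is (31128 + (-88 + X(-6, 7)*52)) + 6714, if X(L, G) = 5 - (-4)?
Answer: 38222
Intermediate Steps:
X(L, G) = 9 (X(L, G) = 5 - 1*(-4) = 5 + 4 = 9)
(31128 + (-88 + X(-6, 7)*52)) + 6714 = (31128 + (-88 + 9*52)) + 6714 = (31128 + (-88 + 468)) + 6714 = (31128 + 380) + 6714 = 31508 + 6714 = 38222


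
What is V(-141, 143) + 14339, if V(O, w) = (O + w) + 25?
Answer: 14366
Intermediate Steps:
V(O, w) = 25 + O + w
V(-141, 143) + 14339 = (25 - 141 + 143) + 14339 = 27 + 14339 = 14366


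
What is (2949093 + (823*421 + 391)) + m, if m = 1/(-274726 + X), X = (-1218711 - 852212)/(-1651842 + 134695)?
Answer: 1373751319189345486/416797655799 ≈ 3.2960e+6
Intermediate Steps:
X = 2070923/1517147 (X = -2070923/(-1517147) = -2070923*(-1/1517147) = 2070923/1517147 ≈ 1.3650)
m = -1517147/416797655799 (m = 1/(-274726 + 2070923/1517147) = 1/(-416797655799/1517147) = -1517147/416797655799 ≈ -3.6400e-6)
(2949093 + (823*421 + 391)) + m = (2949093 + (823*421 + 391)) - 1517147/416797655799 = (2949093 + (346483 + 391)) - 1517147/416797655799 = (2949093 + 346874) - 1517147/416797655799 = 3295967 - 1517147/416797655799 = 1373751319189345486/416797655799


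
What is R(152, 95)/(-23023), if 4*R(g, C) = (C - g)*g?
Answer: 2166/23023 ≈ 0.094080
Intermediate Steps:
R(g, C) = g*(C - g)/4 (R(g, C) = ((C - g)*g)/4 = (g*(C - g))/4 = g*(C - g)/4)
R(152, 95)/(-23023) = ((¼)*152*(95 - 1*152))/(-23023) = ((¼)*152*(95 - 152))*(-1/23023) = ((¼)*152*(-57))*(-1/23023) = -2166*(-1/23023) = 2166/23023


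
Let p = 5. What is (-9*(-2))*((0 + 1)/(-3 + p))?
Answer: 9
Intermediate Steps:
(-9*(-2))*((0 + 1)/(-3 + p)) = (-9*(-2))*((0 + 1)/(-3 + 5)) = 18*(1/2) = 9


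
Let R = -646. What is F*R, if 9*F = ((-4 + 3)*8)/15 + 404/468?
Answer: -124678/5265 ≈ -23.681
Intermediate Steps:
F = 193/5265 (F = (((-4 + 3)*8)/15 + 404/468)/9 = (-1*8*(1/15) + 404*(1/468))/9 = (-8*1/15 + 101/117)/9 = (-8/15 + 101/117)/9 = (⅑)*(193/585) = 193/5265 ≈ 0.036657)
F*R = (193/5265)*(-646) = -124678/5265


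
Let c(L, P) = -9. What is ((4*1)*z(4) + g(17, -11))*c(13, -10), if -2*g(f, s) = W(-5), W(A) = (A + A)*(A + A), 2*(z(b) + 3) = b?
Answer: 486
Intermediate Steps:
z(b) = -3 + b/2
W(A) = 4*A**2 (W(A) = (2*A)*(2*A) = 4*A**2)
g(f, s) = -50 (g(f, s) = -2*(-5)**2 = -2*25 = -1/2*100 = -50)
((4*1)*z(4) + g(17, -11))*c(13, -10) = ((4*1)*(-3 + (1/2)*4) - 50)*(-9) = (4*(-3 + 2) - 50)*(-9) = (4*(-1) - 50)*(-9) = (-4 - 50)*(-9) = -54*(-9) = 486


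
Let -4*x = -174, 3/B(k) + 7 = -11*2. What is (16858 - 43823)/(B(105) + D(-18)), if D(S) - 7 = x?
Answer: -1563970/2923 ≈ -535.06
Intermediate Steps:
B(k) = -3/29 (B(k) = 3/(-7 - 11*2) = 3/(-7 - 22) = 3/(-29) = 3*(-1/29) = -3/29)
x = 87/2 (x = -1/4*(-174) = 87/2 ≈ 43.500)
D(S) = 101/2 (D(S) = 7 + 87/2 = 101/2)
(16858 - 43823)/(B(105) + D(-18)) = (16858 - 43823)/(-3/29 + 101/2) = -26965/2923/58 = -26965*58/2923 = -1563970/2923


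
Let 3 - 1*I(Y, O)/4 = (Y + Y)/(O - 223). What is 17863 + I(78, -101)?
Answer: 482677/27 ≈ 17877.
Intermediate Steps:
I(Y, O) = 12 - 8*Y/(-223 + O) (I(Y, O) = 12 - 4*(Y + Y)/(O - 223) = 12 - 4*2*Y/(-223 + O) = 12 - 8*Y/(-223 + O))
17863 + I(78, -101) = 17863 + 4*(-669 - 2*78 + 3*(-101))/(-223 - 101) = 17863 + 4*(-669 - 156 - 303)/(-324) = 17863 + 4*(-1/324)*(-1128) = 17863 + 376/27 = 482677/27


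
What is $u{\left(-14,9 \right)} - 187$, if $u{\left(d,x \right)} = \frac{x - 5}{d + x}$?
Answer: $- \frac{939}{5} \approx -187.8$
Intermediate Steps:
$u{\left(d,x \right)} = \frac{-5 + x}{d + x}$
$u{\left(-14,9 \right)} - 187 = \frac{-5 + 9}{-14 + 9} - 187 = \frac{1}{-5} \cdot 4 - 187 = \left(- \frac{1}{5}\right) 4 - 187 = - \frac{4}{5} - 187 = - \frac{939}{5}$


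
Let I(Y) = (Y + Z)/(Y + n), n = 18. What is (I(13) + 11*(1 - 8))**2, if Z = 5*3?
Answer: 5564881/961 ≈ 5790.7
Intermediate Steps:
Z = 15
I(Y) = (15 + Y)/(18 + Y) (I(Y) = (Y + 15)/(Y + 18) = (15 + Y)/(18 + Y))
(I(13) + 11*(1 - 8))**2 = ((15 + 13)/(18 + 13) + 11*(1 - 8))**2 = (28/31 + 11*(-7))**2 = ((1/31)*28 - 77)**2 = (28/31 - 77)**2 = (-2359/31)**2 = 5564881/961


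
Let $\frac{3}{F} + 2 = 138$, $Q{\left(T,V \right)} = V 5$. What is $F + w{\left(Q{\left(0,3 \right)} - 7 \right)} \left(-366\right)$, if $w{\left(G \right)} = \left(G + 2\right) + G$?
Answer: $- \frac{895965}{136} \approx -6588.0$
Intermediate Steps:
$Q{\left(T,V \right)} = 5 V$
$F = \frac{3}{136}$ ($F = \frac{3}{-2 + 138} = \frac{3}{136} \approx 0.022059$)
$w{\left(G \right)} = 2 + 2 G$ ($w{\left(G \right)} = \left(2 + G\right) + G = 2 + 2 G$)
$F + w{\left(Q{\left(0,3 \right)} - 7 \right)} \left(-366\right) = \frac{3}{136} + \left(2 + 2 \left(5 \cdot 3 - 7\right)\right) \left(-366\right) = \frac{3}{136} + \left(2 + 2 \left(15 - 7\right)\right) \left(-366\right) = \frac{3}{136} + \left(2 + 2 \cdot 8\right) \left(-366\right) = \frac{3}{136} + \left(2 + 16\right) \left(-366\right) = \frac{3}{136} + 18 \left(-366\right) = \frac{3}{136} - 6588 = - \frac{895965}{136}$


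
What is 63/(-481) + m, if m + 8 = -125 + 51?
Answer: -39505/481 ≈ -82.131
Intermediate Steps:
m = -82 (m = -8 + (-125 + 51) = -8 - 74 = -82)
63/(-481) + m = 63/(-481) - 82 = 63*(-1/481) - 82 = -63/481 - 82 = -39505/481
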